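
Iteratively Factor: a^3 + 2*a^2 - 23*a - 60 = (a - 5)*(a^2 + 7*a + 12) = (a - 5)*(a + 3)*(a + 4)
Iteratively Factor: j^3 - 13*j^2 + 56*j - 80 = (j - 4)*(j^2 - 9*j + 20) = (j - 5)*(j - 4)*(j - 4)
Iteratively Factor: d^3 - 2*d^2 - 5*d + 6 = (d + 2)*(d^2 - 4*d + 3) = (d - 3)*(d + 2)*(d - 1)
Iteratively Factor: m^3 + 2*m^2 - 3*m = (m - 1)*(m^2 + 3*m) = (m - 1)*(m + 3)*(m)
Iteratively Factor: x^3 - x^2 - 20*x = (x - 5)*(x^2 + 4*x) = (x - 5)*(x + 4)*(x)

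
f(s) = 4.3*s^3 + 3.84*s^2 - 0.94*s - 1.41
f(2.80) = 120.46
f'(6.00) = 509.54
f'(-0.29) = -2.08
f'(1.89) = 59.66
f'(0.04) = -0.61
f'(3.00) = 138.20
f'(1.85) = 57.42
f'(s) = 12.9*s^2 + 7.68*s - 0.94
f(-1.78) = -11.82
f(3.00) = 146.43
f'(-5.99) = 415.91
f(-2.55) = -45.34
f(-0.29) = -0.92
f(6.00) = 1059.99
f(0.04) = -1.44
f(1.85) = 37.22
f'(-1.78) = 26.26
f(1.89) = 39.56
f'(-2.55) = 63.36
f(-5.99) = -782.16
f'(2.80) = 121.70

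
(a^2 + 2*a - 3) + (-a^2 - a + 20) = a + 17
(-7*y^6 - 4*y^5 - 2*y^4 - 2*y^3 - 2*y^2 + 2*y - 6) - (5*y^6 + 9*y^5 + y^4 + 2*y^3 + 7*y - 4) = -12*y^6 - 13*y^5 - 3*y^4 - 4*y^3 - 2*y^2 - 5*y - 2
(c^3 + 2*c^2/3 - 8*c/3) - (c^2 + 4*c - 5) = c^3 - c^2/3 - 20*c/3 + 5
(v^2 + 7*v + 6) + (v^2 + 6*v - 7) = 2*v^2 + 13*v - 1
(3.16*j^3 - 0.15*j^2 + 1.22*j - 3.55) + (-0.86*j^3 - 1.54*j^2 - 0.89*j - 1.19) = 2.3*j^3 - 1.69*j^2 + 0.33*j - 4.74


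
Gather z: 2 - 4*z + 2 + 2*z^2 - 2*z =2*z^2 - 6*z + 4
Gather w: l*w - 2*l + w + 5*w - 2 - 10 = -2*l + w*(l + 6) - 12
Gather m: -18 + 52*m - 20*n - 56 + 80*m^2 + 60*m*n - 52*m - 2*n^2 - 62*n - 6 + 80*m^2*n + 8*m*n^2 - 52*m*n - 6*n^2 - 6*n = m^2*(80*n + 80) + m*(8*n^2 + 8*n) - 8*n^2 - 88*n - 80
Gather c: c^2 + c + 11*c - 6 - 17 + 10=c^2 + 12*c - 13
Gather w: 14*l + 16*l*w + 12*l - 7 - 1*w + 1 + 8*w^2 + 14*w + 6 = 26*l + 8*w^2 + w*(16*l + 13)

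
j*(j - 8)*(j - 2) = j^3 - 10*j^2 + 16*j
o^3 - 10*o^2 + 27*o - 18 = (o - 6)*(o - 3)*(o - 1)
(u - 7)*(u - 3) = u^2 - 10*u + 21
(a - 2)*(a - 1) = a^2 - 3*a + 2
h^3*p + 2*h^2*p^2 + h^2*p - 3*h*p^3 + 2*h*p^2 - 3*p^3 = (h - p)*(h + 3*p)*(h*p + p)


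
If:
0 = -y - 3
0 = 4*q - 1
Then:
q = 1/4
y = -3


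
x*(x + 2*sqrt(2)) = x^2 + 2*sqrt(2)*x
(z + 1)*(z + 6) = z^2 + 7*z + 6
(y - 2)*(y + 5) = y^2 + 3*y - 10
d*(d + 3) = d^2 + 3*d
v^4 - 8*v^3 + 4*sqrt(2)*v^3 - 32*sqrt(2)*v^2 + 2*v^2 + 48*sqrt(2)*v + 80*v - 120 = (v - 6)*(v - 2)*(v - sqrt(2))*(v + 5*sqrt(2))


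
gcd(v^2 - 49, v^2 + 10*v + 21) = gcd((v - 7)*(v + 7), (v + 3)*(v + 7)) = v + 7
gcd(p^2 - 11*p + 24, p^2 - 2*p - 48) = p - 8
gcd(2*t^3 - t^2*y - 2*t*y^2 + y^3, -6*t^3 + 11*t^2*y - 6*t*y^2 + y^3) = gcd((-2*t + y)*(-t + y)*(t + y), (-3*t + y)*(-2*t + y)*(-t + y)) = 2*t^2 - 3*t*y + y^2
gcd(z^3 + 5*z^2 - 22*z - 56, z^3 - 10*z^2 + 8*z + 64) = z^2 - 2*z - 8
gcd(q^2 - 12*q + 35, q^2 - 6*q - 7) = q - 7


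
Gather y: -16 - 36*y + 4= -36*y - 12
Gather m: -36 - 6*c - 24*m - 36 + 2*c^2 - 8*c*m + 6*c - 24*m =2*c^2 + m*(-8*c - 48) - 72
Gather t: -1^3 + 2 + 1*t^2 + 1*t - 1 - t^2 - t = 0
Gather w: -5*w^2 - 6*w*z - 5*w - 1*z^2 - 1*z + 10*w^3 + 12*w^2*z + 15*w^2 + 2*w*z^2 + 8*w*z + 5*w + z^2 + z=10*w^3 + w^2*(12*z + 10) + w*(2*z^2 + 2*z)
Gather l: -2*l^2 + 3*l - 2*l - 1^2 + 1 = -2*l^2 + l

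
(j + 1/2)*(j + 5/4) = j^2 + 7*j/4 + 5/8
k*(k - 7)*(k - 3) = k^3 - 10*k^2 + 21*k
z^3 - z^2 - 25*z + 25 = (z - 5)*(z - 1)*(z + 5)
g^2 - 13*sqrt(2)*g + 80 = (g - 8*sqrt(2))*(g - 5*sqrt(2))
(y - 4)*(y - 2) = y^2 - 6*y + 8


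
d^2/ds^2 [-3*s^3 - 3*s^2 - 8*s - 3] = -18*s - 6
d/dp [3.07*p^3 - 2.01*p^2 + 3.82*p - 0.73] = 9.21*p^2 - 4.02*p + 3.82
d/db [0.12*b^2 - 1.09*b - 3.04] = 0.24*b - 1.09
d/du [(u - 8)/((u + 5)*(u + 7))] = (-u^2 + 16*u + 131)/(u^4 + 24*u^3 + 214*u^2 + 840*u + 1225)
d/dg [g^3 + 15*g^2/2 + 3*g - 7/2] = 3*g^2 + 15*g + 3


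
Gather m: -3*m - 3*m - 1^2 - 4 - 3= -6*m - 8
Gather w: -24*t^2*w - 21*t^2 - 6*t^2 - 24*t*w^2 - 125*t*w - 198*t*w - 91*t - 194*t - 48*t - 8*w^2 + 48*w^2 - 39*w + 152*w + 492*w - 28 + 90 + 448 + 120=-27*t^2 - 333*t + w^2*(40 - 24*t) + w*(-24*t^2 - 323*t + 605) + 630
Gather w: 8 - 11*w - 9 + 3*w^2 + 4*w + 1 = 3*w^2 - 7*w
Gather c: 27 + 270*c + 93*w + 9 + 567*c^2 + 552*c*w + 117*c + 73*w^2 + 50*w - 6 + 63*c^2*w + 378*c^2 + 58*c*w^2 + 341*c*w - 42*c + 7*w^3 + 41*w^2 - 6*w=c^2*(63*w + 945) + c*(58*w^2 + 893*w + 345) + 7*w^3 + 114*w^2 + 137*w + 30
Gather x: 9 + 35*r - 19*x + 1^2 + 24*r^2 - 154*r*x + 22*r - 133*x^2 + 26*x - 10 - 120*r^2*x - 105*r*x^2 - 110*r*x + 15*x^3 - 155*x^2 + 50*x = 24*r^2 + 57*r + 15*x^3 + x^2*(-105*r - 288) + x*(-120*r^2 - 264*r + 57)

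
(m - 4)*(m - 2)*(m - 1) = m^3 - 7*m^2 + 14*m - 8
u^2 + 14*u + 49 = (u + 7)^2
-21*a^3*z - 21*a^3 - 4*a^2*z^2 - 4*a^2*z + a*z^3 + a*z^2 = (-7*a + z)*(3*a + z)*(a*z + a)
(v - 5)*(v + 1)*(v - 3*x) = v^3 - 3*v^2*x - 4*v^2 + 12*v*x - 5*v + 15*x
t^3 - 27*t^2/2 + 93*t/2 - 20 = (t - 8)*(t - 5)*(t - 1/2)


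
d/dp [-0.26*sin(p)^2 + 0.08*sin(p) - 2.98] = (0.08 - 0.52*sin(p))*cos(p)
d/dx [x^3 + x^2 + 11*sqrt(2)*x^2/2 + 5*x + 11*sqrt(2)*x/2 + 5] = 3*x^2 + 2*x + 11*sqrt(2)*x + 5 + 11*sqrt(2)/2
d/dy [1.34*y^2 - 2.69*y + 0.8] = 2.68*y - 2.69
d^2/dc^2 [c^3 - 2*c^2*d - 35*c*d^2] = 6*c - 4*d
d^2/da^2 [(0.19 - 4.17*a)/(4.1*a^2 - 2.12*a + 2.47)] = (-(4.17*a - 0.19)*(8.2*a - 2.12)*(16.4*a - 4.24) + (102.582*a - 19.2388)*(4.1*a^2 - 2.12*a + 2.47))/(4.1*a^2 - 2.12*a + 2.47)^3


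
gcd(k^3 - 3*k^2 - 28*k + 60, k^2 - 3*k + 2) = k - 2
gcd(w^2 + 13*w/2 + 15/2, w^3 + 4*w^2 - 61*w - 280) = w + 5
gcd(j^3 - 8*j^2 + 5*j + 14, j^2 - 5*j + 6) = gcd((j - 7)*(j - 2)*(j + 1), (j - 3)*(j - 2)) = j - 2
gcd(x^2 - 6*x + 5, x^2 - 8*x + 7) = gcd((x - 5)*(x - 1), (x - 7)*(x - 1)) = x - 1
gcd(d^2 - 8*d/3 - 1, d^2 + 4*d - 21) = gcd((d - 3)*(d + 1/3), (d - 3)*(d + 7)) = d - 3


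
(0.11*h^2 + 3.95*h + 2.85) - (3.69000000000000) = 0.11*h^2 + 3.95*h - 0.84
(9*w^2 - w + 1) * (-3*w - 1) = -27*w^3 - 6*w^2 - 2*w - 1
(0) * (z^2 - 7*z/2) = 0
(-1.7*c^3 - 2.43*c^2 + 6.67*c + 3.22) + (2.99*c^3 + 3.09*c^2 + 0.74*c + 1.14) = 1.29*c^3 + 0.66*c^2 + 7.41*c + 4.36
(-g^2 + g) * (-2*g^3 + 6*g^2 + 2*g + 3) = 2*g^5 - 8*g^4 + 4*g^3 - g^2 + 3*g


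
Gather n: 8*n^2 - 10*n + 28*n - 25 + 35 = 8*n^2 + 18*n + 10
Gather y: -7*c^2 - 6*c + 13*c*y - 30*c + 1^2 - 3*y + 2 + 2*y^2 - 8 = -7*c^2 - 36*c + 2*y^2 + y*(13*c - 3) - 5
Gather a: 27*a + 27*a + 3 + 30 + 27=54*a + 60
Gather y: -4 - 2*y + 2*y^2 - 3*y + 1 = 2*y^2 - 5*y - 3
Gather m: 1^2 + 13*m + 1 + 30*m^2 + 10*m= 30*m^2 + 23*m + 2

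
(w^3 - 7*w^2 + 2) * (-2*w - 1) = -2*w^4 + 13*w^3 + 7*w^2 - 4*w - 2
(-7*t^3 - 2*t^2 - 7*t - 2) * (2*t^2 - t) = -14*t^5 + 3*t^4 - 12*t^3 + 3*t^2 + 2*t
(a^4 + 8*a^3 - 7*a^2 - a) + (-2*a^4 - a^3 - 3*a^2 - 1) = -a^4 + 7*a^3 - 10*a^2 - a - 1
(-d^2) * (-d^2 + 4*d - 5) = d^4 - 4*d^3 + 5*d^2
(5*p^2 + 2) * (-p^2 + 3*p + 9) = -5*p^4 + 15*p^3 + 43*p^2 + 6*p + 18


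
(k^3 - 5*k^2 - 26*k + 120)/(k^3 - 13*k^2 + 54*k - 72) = (k + 5)/(k - 3)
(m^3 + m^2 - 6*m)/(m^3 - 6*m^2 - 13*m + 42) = m/(m - 7)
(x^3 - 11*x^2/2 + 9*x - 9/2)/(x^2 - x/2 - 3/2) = (x^2 - 4*x + 3)/(x + 1)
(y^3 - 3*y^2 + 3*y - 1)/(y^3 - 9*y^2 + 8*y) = (y^2 - 2*y + 1)/(y*(y - 8))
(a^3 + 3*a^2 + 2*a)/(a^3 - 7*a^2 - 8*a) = (a + 2)/(a - 8)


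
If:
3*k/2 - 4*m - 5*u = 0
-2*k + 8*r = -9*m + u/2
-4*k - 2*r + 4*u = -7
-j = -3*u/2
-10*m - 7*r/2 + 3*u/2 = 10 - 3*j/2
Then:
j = 1731/734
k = 11314/4771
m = -10267/9542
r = 18145/9542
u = 577/367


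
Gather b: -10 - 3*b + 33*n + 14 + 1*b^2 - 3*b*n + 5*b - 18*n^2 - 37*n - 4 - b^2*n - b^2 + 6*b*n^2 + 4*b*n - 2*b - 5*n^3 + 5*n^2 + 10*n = -b^2*n + b*(6*n^2 + n) - 5*n^3 - 13*n^2 + 6*n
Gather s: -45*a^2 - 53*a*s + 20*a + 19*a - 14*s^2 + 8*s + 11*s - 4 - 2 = -45*a^2 + 39*a - 14*s^2 + s*(19 - 53*a) - 6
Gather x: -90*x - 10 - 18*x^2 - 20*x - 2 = -18*x^2 - 110*x - 12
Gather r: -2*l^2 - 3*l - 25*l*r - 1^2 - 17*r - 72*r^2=-2*l^2 - 3*l - 72*r^2 + r*(-25*l - 17) - 1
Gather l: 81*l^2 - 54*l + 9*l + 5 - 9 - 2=81*l^2 - 45*l - 6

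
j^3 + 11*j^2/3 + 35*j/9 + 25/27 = (j + 1/3)*(j + 5/3)^2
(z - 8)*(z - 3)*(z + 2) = z^3 - 9*z^2 + 2*z + 48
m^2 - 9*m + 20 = (m - 5)*(m - 4)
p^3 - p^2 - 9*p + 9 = (p - 3)*(p - 1)*(p + 3)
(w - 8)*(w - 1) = w^2 - 9*w + 8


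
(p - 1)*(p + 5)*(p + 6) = p^3 + 10*p^2 + 19*p - 30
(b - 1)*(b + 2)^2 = b^3 + 3*b^2 - 4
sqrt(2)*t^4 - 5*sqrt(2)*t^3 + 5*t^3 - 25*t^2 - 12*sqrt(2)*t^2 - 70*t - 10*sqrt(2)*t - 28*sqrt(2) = (t - 7)*(t + 2)*(t + 2*sqrt(2))*(sqrt(2)*t + 1)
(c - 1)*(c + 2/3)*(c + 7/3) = c^3 + 2*c^2 - 13*c/9 - 14/9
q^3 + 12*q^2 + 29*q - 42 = (q - 1)*(q + 6)*(q + 7)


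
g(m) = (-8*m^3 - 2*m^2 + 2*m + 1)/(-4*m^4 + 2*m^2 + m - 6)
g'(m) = (-24*m^2 - 4*m + 2)/(-4*m^4 + 2*m^2 + m - 6) + (16*m^3 - 4*m - 1)*(-8*m^3 - 2*m^2 + 2*m + 1)/(-4*m^4 + 2*m^2 + m - 6)^2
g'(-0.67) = 0.84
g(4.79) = 0.44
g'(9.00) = -0.03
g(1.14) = 1.24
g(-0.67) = -0.18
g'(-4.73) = -0.08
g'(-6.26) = -0.05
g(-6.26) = -0.31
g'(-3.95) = -0.11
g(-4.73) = -0.40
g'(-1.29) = 0.54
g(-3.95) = -0.48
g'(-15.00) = -0.00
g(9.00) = 0.23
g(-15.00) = -0.13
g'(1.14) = 1.25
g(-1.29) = -0.82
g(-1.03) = -0.59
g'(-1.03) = 1.15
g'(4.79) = -0.10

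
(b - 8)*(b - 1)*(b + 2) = b^3 - 7*b^2 - 10*b + 16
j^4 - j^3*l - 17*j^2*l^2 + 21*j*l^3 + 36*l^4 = (j - 3*l)^2*(j + l)*(j + 4*l)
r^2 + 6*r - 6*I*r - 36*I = (r + 6)*(r - 6*I)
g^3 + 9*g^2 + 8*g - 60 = (g - 2)*(g + 5)*(g + 6)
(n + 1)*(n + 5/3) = n^2 + 8*n/3 + 5/3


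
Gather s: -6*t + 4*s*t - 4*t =4*s*t - 10*t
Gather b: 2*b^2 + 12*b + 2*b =2*b^2 + 14*b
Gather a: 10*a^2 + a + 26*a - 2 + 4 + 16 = 10*a^2 + 27*a + 18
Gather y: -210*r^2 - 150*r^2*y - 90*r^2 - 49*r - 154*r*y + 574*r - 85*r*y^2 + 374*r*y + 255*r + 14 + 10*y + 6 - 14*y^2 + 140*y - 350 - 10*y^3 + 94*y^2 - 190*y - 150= -300*r^2 + 780*r - 10*y^3 + y^2*(80 - 85*r) + y*(-150*r^2 + 220*r - 40) - 480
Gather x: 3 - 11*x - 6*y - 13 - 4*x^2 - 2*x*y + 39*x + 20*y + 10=-4*x^2 + x*(28 - 2*y) + 14*y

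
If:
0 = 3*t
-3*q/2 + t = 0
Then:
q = 0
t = 0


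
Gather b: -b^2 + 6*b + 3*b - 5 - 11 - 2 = -b^2 + 9*b - 18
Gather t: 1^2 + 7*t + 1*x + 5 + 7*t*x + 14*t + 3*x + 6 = t*(7*x + 21) + 4*x + 12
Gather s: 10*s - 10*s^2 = -10*s^2 + 10*s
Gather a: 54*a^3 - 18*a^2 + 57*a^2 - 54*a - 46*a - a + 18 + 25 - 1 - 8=54*a^3 + 39*a^2 - 101*a + 34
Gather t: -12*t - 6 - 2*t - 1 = -14*t - 7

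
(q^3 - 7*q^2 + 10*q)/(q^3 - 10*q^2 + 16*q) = (q - 5)/(q - 8)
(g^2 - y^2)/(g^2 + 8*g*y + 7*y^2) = (g - y)/(g + 7*y)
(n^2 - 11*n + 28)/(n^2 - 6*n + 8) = (n - 7)/(n - 2)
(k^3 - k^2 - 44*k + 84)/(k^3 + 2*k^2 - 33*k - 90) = (k^2 + 5*k - 14)/(k^2 + 8*k + 15)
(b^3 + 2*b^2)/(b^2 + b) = b*(b + 2)/(b + 1)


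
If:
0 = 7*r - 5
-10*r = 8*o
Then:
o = -25/28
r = 5/7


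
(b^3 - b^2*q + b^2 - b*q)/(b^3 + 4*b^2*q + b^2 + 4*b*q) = (b - q)/(b + 4*q)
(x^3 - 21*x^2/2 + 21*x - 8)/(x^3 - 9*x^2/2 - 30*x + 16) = (x - 2)/(x + 4)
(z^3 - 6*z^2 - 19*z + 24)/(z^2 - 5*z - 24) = z - 1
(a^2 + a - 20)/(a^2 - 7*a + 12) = (a + 5)/(a - 3)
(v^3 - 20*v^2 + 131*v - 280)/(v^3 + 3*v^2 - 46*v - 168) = (v^2 - 13*v + 40)/(v^2 + 10*v + 24)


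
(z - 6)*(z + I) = z^2 - 6*z + I*z - 6*I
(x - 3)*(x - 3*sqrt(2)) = x^2 - 3*sqrt(2)*x - 3*x + 9*sqrt(2)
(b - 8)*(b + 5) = b^2 - 3*b - 40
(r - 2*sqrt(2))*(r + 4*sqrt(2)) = r^2 + 2*sqrt(2)*r - 16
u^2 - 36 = (u - 6)*(u + 6)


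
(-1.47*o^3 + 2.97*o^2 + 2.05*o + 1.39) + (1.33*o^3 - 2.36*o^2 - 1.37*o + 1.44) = -0.14*o^3 + 0.61*o^2 + 0.68*o + 2.83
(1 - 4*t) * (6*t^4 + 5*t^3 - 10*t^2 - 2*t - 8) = -24*t^5 - 14*t^4 + 45*t^3 - 2*t^2 + 30*t - 8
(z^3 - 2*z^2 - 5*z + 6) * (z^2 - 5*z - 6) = z^5 - 7*z^4 - z^3 + 43*z^2 - 36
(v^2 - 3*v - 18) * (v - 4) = v^3 - 7*v^2 - 6*v + 72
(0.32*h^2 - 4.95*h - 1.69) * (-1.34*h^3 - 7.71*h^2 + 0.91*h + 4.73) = -0.4288*h^5 + 4.1658*h^4 + 40.7203*h^3 + 10.039*h^2 - 24.9514*h - 7.9937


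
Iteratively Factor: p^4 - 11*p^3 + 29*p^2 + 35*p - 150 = (p - 5)*(p^3 - 6*p^2 - p + 30) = (p - 5)*(p + 2)*(p^2 - 8*p + 15) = (p - 5)^2*(p + 2)*(p - 3)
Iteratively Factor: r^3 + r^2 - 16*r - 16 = (r + 1)*(r^2 - 16) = (r + 1)*(r + 4)*(r - 4)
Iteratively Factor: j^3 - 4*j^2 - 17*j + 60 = (j - 3)*(j^2 - j - 20) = (j - 3)*(j + 4)*(j - 5)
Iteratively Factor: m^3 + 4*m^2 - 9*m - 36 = (m - 3)*(m^2 + 7*m + 12) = (m - 3)*(m + 4)*(m + 3)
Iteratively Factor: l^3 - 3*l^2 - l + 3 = (l - 3)*(l^2 - 1) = (l - 3)*(l - 1)*(l + 1)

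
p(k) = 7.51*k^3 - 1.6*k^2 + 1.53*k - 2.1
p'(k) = 22.53*k^2 - 3.2*k + 1.53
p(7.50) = 3087.66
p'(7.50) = 1244.84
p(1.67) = 30.97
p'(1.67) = 59.02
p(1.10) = 7.64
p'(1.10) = 25.27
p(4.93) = 866.43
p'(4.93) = 533.34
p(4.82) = 809.07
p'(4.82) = 509.53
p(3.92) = 431.69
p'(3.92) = 335.19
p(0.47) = -0.95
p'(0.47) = 5.00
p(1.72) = 34.01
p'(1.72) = 62.68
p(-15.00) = -25731.30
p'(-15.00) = 5118.78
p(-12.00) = -13228.14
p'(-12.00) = 3284.25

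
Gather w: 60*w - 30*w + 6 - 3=30*w + 3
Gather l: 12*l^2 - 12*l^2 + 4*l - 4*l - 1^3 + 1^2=0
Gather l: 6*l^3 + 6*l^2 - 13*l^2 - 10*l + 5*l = 6*l^3 - 7*l^2 - 5*l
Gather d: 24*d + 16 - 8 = 24*d + 8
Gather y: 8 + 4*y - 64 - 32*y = -28*y - 56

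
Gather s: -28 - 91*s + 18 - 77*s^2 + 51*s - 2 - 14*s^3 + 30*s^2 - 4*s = -14*s^3 - 47*s^2 - 44*s - 12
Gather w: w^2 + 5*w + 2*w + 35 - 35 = w^2 + 7*w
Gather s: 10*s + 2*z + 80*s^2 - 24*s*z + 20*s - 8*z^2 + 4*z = 80*s^2 + s*(30 - 24*z) - 8*z^2 + 6*z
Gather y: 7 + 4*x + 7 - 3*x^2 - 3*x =-3*x^2 + x + 14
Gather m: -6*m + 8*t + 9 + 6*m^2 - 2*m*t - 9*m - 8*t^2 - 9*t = 6*m^2 + m*(-2*t - 15) - 8*t^2 - t + 9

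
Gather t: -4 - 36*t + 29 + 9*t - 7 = 18 - 27*t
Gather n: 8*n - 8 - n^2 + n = -n^2 + 9*n - 8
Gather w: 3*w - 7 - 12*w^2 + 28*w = -12*w^2 + 31*w - 7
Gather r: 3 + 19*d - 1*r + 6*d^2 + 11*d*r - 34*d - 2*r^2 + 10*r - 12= 6*d^2 - 15*d - 2*r^2 + r*(11*d + 9) - 9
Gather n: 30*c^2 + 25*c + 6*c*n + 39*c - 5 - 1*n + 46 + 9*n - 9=30*c^2 + 64*c + n*(6*c + 8) + 32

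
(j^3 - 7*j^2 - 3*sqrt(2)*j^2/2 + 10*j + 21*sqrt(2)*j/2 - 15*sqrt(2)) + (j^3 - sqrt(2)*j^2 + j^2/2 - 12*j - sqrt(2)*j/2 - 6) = 2*j^3 - 13*j^2/2 - 5*sqrt(2)*j^2/2 - 2*j + 10*sqrt(2)*j - 15*sqrt(2) - 6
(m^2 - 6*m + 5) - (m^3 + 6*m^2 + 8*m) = -m^3 - 5*m^2 - 14*m + 5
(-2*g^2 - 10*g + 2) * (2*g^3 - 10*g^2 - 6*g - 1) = -4*g^5 + 116*g^3 + 42*g^2 - 2*g - 2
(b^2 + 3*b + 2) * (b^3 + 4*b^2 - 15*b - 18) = b^5 + 7*b^4 - b^3 - 55*b^2 - 84*b - 36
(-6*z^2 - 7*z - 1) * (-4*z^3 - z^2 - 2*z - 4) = 24*z^5 + 34*z^4 + 23*z^3 + 39*z^2 + 30*z + 4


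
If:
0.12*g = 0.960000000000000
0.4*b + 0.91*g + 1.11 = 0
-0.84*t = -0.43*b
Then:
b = -20.98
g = 8.00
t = -10.74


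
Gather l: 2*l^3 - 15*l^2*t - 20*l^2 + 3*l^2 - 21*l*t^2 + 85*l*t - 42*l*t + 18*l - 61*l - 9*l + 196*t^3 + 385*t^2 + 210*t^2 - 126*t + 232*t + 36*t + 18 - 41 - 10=2*l^3 + l^2*(-15*t - 17) + l*(-21*t^2 + 43*t - 52) + 196*t^3 + 595*t^2 + 142*t - 33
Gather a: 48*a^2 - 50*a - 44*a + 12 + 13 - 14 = 48*a^2 - 94*a + 11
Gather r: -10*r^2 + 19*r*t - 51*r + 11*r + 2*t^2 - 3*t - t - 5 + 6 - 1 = -10*r^2 + r*(19*t - 40) + 2*t^2 - 4*t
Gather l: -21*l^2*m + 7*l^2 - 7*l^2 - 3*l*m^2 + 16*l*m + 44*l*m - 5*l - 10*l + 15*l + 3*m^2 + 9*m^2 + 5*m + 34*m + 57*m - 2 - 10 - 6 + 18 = -21*l^2*m + l*(-3*m^2 + 60*m) + 12*m^2 + 96*m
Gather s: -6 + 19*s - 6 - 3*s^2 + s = -3*s^2 + 20*s - 12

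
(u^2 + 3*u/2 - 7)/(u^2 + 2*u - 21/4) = 2*(u - 2)/(2*u - 3)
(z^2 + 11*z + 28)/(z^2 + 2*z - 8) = (z + 7)/(z - 2)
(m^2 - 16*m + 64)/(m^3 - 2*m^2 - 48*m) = (m - 8)/(m*(m + 6))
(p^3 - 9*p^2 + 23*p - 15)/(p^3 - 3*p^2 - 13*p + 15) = (p - 3)/(p + 3)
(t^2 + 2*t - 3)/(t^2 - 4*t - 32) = (-t^2 - 2*t + 3)/(-t^2 + 4*t + 32)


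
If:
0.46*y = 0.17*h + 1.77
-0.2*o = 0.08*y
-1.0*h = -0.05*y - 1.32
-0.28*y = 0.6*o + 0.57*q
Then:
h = 1.54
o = -1.77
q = -0.31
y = 4.42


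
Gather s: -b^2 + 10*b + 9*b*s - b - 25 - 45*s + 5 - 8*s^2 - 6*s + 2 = -b^2 + 9*b - 8*s^2 + s*(9*b - 51) - 18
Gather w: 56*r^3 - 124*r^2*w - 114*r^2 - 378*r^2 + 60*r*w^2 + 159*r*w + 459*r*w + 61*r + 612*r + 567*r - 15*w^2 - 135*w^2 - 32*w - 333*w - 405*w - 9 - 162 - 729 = 56*r^3 - 492*r^2 + 1240*r + w^2*(60*r - 150) + w*(-124*r^2 + 618*r - 770) - 900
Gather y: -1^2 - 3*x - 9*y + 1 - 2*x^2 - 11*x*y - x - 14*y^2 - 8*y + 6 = -2*x^2 - 4*x - 14*y^2 + y*(-11*x - 17) + 6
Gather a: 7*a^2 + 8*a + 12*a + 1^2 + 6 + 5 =7*a^2 + 20*a + 12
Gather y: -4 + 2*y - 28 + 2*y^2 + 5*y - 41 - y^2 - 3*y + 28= y^2 + 4*y - 45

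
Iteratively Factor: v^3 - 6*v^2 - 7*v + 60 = (v + 3)*(v^2 - 9*v + 20) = (v - 4)*(v + 3)*(v - 5)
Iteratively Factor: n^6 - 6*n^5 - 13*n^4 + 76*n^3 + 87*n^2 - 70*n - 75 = (n + 1)*(n^5 - 7*n^4 - 6*n^3 + 82*n^2 + 5*n - 75) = (n - 5)*(n + 1)*(n^4 - 2*n^3 - 16*n^2 + 2*n + 15) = (n - 5)*(n + 1)*(n + 3)*(n^3 - 5*n^2 - n + 5) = (n - 5)^2*(n + 1)*(n + 3)*(n^2 - 1) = (n - 5)^2*(n + 1)^2*(n + 3)*(n - 1)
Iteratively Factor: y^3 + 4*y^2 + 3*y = (y + 3)*(y^2 + y) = y*(y + 3)*(y + 1)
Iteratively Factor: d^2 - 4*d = (d - 4)*(d)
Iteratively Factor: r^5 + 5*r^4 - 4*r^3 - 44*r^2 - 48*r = (r + 4)*(r^4 + r^3 - 8*r^2 - 12*r) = (r - 3)*(r + 4)*(r^3 + 4*r^2 + 4*r) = r*(r - 3)*(r + 4)*(r^2 + 4*r + 4) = r*(r - 3)*(r + 2)*(r + 4)*(r + 2)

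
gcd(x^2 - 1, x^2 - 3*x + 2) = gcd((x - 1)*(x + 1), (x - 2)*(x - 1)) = x - 1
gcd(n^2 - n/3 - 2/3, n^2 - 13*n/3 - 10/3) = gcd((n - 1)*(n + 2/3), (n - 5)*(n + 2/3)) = n + 2/3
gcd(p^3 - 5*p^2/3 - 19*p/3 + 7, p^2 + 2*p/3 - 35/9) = p + 7/3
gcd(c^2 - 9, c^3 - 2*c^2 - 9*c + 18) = c^2 - 9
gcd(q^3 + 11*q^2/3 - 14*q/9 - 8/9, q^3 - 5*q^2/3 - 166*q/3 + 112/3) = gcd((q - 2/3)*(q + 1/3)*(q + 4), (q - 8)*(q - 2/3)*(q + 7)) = q - 2/3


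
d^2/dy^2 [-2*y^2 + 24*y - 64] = -4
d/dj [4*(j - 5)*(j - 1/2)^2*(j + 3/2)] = 16*j^3 - 54*j^2 - 30*j + 53/2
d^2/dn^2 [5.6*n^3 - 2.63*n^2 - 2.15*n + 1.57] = 33.6*n - 5.26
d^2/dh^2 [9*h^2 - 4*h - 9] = 18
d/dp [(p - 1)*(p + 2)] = 2*p + 1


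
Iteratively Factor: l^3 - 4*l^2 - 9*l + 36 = (l + 3)*(l^2 - 7*l + 12) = (l - 4)*(l + 3)*(l - 3)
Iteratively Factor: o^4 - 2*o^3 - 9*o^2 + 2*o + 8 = (o + 1)*(o^3 - 3*o^2 - 6*o + 8) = (o + 1)*(o + 2)*(o^2 - 5*o + 4) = (o - 4)*(o + 1)*(o + 2)*(o - 1)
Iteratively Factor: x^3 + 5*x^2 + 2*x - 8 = (x + 2)*(x^2 + 3*x - 4) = (x + 2)*(x + 4)*(x - 1)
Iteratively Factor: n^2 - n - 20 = (n + 4)*(n - 5)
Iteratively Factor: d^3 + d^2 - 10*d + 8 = (d + 4)*(d^2 - 3*d + 2) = (d - 1)*(d + 4)*(d - 2)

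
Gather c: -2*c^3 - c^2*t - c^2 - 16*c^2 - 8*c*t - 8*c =-2*c^3 + c^2*(-t - 17) + c*(-8*t - 8)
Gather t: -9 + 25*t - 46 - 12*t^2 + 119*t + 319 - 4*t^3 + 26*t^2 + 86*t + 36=-4*t^3 + 14*t^2 + 230*t + 300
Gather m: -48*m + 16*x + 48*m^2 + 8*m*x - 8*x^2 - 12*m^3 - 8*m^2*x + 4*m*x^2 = -12*m^3 + m^2*(48 - 8*x) + m*(4*x^2 + 8*x - 48) - 8*x^2 + 16*x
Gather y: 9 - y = 9 - y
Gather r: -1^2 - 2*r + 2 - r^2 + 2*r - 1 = -r^2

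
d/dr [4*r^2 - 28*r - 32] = 8*r - 28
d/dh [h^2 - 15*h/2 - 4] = 2*h - 15/2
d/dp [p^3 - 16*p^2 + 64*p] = 3*p^2 - 32*p + 64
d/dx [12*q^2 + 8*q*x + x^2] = 8*q + 2*x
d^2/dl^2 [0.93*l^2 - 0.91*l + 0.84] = 1.86000000000000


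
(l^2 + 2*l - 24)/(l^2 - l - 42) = (l - 4)/(l - 7)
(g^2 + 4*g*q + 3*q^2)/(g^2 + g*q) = (g + 3*q)/g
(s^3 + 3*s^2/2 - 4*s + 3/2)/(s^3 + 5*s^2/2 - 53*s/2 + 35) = (2*s^3 + 3*s^2 - 8*s + 3)/(2*s^3 + 5*s^2 - 53*s + 70)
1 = 1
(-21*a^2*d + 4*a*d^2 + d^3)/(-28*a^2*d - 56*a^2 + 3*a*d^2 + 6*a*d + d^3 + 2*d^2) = d*(3*a - d)/(4*a*d + 8*a - d^2 - 2*d)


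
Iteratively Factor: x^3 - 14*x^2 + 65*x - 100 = (x - 4)*(x^2 - 10*x + 25) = (x - 5)*(x - 4)*(x - 5)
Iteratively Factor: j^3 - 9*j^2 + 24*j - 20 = (j - 2)*(j^2 - 7*j + 10) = (j - 5)*(j - 2)*(j - 2)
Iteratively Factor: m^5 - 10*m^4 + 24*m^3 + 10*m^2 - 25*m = (m + 1)*(m^4 - 11*m^3 + 35*m^2 - 25*m) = m*(m + 1)*(m^3 - 11*m^2 + 35*m - 25) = m*(m - 5)*(m + 1)*(m^2 - 6*m + 5) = m*(m - 5)*(m - 1)*(m + 1)*(m - 5)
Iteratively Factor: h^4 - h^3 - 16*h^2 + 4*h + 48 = (h + 2)*(h^3 - 3*h^2 - 10*h + 24) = (h - 4)*(h + 2)*(h^2 + h - 6) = (h - 4)*(h + 2)*(h + 3)*(h - 2)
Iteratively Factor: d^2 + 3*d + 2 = (d + 2)*(d + 1)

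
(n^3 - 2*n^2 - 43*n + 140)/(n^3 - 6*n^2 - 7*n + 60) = (n + 7)/(n + 3)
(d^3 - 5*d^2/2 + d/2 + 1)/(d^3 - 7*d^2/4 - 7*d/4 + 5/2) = 2*(2*d + 1)/(4*d + 5)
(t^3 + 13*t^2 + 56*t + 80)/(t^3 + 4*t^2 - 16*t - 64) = (t + 5)/(t - 4)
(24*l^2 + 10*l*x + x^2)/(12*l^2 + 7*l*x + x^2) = (6*l + x)/(3*l + x)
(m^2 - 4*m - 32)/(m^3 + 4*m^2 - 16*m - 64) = (m - 8)/(m^2 - 16)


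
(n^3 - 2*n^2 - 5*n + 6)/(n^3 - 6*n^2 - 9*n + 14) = (n - 3)/(n - 7)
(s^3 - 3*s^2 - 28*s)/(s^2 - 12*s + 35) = s*(s + 4)/(s - 5)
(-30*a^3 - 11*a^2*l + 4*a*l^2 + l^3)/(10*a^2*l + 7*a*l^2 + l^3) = (-3*a + l)/l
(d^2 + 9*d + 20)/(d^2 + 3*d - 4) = (d + 5)/(d - 1)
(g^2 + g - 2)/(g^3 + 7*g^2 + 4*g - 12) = 1/(g + 6)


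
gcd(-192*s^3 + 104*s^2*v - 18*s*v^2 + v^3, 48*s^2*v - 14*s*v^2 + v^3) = 48*s^2 - 14*s*v + v^2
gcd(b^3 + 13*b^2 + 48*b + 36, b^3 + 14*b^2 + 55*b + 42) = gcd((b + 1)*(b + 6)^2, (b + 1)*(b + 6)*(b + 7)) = b^2 + 7*b + 6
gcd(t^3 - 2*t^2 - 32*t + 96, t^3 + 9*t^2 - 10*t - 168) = t^2 + 2*t - 24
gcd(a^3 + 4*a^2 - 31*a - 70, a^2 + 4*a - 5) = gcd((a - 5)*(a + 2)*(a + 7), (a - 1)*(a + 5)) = 1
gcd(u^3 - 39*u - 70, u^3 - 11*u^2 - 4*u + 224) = u - 7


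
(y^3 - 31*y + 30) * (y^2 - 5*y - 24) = y^5 - 5*y^4 - 55*y^3 + 185*y^2 + 594*y - 720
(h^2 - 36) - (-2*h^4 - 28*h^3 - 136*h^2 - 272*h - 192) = 2*h^4 + 28*h^3 + 137*h^2 + 272*h + 156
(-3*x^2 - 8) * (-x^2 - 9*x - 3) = 3*x^4 + 27*x^3 + 17*x^2 + 72*x + 24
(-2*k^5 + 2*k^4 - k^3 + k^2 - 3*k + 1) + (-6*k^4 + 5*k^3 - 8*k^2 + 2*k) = -2*k^5 - 4*k^4 + 4*k^3 - 7*k^2 - k + 1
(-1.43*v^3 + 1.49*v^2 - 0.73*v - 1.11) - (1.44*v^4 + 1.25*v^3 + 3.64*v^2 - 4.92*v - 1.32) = -1.44*v^4 - 2.68*v^3 - 2.15*v^2 + 4.19*v + 0.21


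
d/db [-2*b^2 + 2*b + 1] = 2 - 4*b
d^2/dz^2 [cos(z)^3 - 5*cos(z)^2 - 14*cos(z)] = 53*cos(z)/4 + 10*cos(2*z) - 9*cos(3*z)/4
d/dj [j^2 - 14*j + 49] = 2*j - 14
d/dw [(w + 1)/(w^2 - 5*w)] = (-w^2 - 2*w + 5)/(w^2*(w^2 - 10*w + 25))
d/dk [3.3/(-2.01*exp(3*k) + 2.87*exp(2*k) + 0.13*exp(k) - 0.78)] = (19.899*exp(2*k) - 18.942*exp(k) - 0.429)*exp(k)/(2.01*exp(3*k) - 2.87*exp(2*k) - 0.13*exp(k) + 0.78)^2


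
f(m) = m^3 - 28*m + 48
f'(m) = 3*m^2 - 28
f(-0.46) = 60.78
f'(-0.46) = -27.37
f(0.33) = 38.80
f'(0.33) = -27.67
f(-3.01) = 105.01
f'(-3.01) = -0.82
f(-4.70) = 75.78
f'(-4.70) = 38.27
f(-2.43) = 101.69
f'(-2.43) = -10.29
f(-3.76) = 100.12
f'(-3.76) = 14.41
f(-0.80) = 69.89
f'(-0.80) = -26.08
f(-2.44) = 101.79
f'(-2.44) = -10.14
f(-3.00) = 105.00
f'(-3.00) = -1.00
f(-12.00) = -1344.00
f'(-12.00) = 404.00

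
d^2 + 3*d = d*(d + 3)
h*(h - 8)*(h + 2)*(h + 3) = h^4 - 3*h^3 - 34*h^2 - 48*h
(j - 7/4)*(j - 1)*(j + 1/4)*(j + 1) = j^4 - 3*j^3/2 - 23*j^2/16 + 3*j/2 + 7/16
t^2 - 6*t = t*(t - 6)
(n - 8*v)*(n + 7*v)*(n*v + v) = n^3*v - n^2*v^2 + n^2*v - 56*n*v^3 - n*v^2 - 56*v^3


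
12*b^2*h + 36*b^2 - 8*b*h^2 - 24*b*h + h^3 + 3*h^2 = (-6*b + h)*(-2*b + h)*(h + 3)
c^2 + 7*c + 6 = (c + 1)*(c + 6)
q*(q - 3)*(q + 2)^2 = q^4 + q^3 - 8*q^2 - 12*q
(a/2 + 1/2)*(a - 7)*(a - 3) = a^3/2 - 9*a^2/2 + 11*a/2 + 21/2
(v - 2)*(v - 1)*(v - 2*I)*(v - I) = v^4 - 3*v^3 - 3*I*v^3 + 9*I*v^2 + 6*v - 6*I*v - 4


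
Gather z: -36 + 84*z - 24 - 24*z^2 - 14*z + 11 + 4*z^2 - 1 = -20*z^2 + 70*z - 50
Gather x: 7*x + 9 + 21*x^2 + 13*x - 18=21*x^2 + 20*x - 9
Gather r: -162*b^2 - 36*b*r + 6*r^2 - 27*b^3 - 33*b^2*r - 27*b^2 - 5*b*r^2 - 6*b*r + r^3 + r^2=-27*b^3 - 189*b^2 + r^3 + r^2*(7 - 5*b) + r*(-33*b^2 - 42*b)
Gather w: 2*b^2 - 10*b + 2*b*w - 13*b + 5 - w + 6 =2*b^2 - 23*b + w*(2*b - 1) + 11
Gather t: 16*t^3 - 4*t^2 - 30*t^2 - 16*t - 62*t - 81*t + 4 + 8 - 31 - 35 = 16*t^3 - 34*t^2 - 159*t - 54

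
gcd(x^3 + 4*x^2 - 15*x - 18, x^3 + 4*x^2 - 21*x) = x - 3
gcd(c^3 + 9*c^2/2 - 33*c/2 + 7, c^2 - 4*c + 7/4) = c - 1/2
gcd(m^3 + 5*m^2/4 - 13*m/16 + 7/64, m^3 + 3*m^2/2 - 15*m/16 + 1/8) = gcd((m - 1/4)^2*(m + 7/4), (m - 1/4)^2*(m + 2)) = m^2 - m/2 + 1/16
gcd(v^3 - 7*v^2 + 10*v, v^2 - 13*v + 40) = v - 5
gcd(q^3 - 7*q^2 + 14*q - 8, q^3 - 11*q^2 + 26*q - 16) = q^2 - 3*q + 2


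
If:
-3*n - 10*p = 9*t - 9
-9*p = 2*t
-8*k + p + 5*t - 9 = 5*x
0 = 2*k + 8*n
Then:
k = -1220*x/1823 - 648/1823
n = 305*x/1823 + 162/1823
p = 30*x/1823 - 522/1823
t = 2349/1823 - 135*x/1823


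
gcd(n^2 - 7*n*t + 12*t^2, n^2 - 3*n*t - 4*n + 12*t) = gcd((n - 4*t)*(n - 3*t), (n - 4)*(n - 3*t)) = -n + 3*t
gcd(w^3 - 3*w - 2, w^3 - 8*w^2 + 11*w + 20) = w + 1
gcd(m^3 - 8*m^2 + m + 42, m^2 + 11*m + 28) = 1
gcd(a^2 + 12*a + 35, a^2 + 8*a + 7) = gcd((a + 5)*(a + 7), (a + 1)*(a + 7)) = a + 7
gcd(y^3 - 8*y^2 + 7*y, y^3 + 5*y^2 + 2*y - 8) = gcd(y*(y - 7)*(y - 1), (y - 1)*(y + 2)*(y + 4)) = y - 1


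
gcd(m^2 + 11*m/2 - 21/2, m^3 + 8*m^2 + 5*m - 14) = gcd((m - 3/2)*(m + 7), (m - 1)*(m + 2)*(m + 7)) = m + 7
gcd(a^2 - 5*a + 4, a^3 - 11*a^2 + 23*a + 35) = 1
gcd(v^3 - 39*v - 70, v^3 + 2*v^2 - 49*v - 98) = v^2 - 5*v - 14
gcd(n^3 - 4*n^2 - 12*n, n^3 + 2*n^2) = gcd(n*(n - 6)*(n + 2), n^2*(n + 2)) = n^2 + 2*n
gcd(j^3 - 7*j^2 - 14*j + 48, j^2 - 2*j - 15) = j + 3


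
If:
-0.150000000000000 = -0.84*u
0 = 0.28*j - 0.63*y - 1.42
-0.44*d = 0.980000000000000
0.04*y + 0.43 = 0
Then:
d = -2.23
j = -19.12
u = 0.18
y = -10.75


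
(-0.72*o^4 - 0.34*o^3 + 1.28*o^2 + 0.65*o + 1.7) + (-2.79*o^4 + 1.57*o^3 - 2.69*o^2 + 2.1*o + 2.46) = -3.51*o^4 + 1.23*o^3 - 1.41*o^2 + 2.75*o + 4.16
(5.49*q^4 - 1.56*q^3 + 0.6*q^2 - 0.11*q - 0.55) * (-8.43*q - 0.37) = -46.2807*q^5 + 11.1195*q^4 - 4.4808*q^3 + 0.7053*q^2 + 4.6772*q + 0.2035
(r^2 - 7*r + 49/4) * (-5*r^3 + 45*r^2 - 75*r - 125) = -5*r^5 + 80*r^4 - 1805*r^3/4 + 3805*r^2/4 - 175*r/4 - 6125/4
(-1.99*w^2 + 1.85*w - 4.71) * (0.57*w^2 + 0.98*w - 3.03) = -1.1343*w^4 - 0.8957*w^3 + 5.158*w^2 - 10.2213*w + 14.2713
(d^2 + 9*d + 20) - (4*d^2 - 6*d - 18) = -3*d^2 + 15*d + 38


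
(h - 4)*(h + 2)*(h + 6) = h^3 + 4*h^2 - 20*h - 48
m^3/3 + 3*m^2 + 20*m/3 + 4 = (m/3 + 1/3)*(m + 2)*(m + 6)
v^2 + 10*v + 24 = (v + 4)*(v + 6)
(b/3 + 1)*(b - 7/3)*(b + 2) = b^3/3 + 8*b^2/9 - 17*b/9 - 14/3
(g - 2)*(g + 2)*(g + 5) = g^3 + 5*g^2 - 4*g - 20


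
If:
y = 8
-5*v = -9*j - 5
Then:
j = 5*v/9 - 5/9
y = 8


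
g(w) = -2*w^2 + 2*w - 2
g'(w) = 2 - 4*w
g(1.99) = -5.94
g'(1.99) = -5.96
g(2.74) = -11.54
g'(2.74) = -8.96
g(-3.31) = -30.53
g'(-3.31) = 15.24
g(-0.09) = -2.20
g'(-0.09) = 2.36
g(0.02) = -1.96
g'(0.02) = 1.92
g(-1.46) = -9.18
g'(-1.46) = 7.84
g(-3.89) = -40.04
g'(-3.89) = 17.56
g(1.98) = -5.88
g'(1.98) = -5.92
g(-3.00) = -26.00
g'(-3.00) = 14.00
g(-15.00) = -482.00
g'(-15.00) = 62.00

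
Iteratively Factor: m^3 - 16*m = (m - 4)*(m^2 + 4*m) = m*(m - 4)*(m + 4)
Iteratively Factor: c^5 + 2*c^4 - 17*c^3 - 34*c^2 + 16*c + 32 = (c + 2)*(c^4 - 17*c^2 + 16) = (c - 4)*(c + 2)*(c^3 + 4*c^2 - c - 4) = (c - 4)*(c - 1)*(c + 2)*(c^2 + 5*c + 4) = (c - 4)*(c - 1)*(c + 1)*(c + 2)*(c + 4)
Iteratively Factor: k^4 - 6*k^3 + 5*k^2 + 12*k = (k)*(k^3 - 6*k^2 + 5*k + 12) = k*(k - 4)*(k^2 - 2*k - 3) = k*(k - 4)*(k + 1)*(k - 3)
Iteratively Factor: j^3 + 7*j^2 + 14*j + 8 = (j + 4)*(j^2 + 3*j + 2) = (j + 2)*(j + 4)*(j + 1)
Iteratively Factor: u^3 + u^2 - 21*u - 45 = (u + 3)*(u^2 - 2*u - 15) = (u - 5)*(u + 3)*(u + 3)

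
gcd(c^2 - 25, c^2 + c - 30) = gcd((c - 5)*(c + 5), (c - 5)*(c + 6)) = c - 5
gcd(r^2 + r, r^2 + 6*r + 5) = r + 1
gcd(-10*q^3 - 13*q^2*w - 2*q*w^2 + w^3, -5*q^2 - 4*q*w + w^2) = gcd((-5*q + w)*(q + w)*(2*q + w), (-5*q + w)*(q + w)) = 5*q^2 + 4*q*w - w^2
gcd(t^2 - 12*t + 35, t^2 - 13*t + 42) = t - 7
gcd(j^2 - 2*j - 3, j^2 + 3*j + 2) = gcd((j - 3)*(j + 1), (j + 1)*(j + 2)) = j + 1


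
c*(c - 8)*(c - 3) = c^3 - 11*c^2 + 24*c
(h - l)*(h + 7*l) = h^2 + 6*h*l - 7*l^2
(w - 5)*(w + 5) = w^2 - 25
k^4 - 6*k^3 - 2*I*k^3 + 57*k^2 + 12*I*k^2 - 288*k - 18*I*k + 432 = (k - 3)^2*(k - 8*I)*(k + 6*I)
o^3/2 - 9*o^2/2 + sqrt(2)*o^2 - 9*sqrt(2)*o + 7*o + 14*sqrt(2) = (o/2 + sqrt(2))*(o - 7)*(o - 2)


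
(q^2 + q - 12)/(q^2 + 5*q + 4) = (q - 3)/(q + 1)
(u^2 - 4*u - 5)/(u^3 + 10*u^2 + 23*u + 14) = (u - 5)/(u^2 + 9*u + 14)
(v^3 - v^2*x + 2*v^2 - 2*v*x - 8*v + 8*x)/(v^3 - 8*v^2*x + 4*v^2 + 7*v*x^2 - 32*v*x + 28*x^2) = (2 - v)/(-v + 7*x)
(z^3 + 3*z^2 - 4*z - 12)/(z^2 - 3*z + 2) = (z^2 + 5*z + 6)/(z - 1)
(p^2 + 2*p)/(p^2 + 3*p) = (p + 2)/(p + 3)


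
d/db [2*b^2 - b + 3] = 4*b - 1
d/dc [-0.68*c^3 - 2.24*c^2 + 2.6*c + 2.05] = -2.04*c^2 - 4.48*c + 2.6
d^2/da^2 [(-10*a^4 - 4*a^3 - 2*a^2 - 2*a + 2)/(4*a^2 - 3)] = 4*(-80*a^6 + 180*a^4 - 40*a^3 - 258*a^2 - 90*a + 3)/(64*a^6 - 144*a^4 + 108*a^2 - 27)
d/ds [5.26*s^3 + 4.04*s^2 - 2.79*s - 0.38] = 15.78*s^2 + 8.08*s - 2.79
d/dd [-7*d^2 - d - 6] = -14*d - 1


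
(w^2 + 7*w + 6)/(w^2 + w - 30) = (w + 1)/(w - 5)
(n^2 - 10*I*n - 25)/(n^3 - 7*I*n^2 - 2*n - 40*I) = (n - 5*I)/(n^2 - 2*I*n + 8)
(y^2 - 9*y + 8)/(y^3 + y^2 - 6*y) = (y^2 - 9*y + 8)/(y*(y^2 + y - 6))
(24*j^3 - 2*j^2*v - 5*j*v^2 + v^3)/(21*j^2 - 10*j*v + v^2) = (-8*j^2 - 2*j*v + v^2)/(-7*j + v)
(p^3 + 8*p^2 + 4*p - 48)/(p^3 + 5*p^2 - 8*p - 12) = (p + 4)/(p + 1)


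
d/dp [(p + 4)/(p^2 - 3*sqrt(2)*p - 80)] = (p^2 - 3*sqrt(2)*p - (p + 4)*(2*p - 3*sqrt(2)) - 80)/(-p^2 + 3*sqrt(2)*p + 80)^2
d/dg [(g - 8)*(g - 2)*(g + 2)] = 3*g^2 - 16*g - 4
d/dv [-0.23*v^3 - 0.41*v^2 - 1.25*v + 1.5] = -0.69*v^2 - 0.82*v - 1.25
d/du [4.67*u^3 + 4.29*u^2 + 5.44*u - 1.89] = 14.01*u^2 + 8.58*u + 5.44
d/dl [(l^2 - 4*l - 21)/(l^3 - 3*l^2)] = (-l^3 + 8*l^2 + 51*l - 126)/(l^3*(l^2 - 6*l + 9))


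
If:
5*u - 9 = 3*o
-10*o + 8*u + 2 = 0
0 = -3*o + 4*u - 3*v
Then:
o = 41/13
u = 48/13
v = 23/13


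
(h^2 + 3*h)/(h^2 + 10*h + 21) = h/(h + 7)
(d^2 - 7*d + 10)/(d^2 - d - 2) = (d - 5)/(d + 1)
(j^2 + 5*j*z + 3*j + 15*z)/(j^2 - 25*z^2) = (-j - 3)/(-j + 5*z)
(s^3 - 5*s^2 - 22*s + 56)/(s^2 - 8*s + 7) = (s^2 + 2*s - 8)/(s - 1)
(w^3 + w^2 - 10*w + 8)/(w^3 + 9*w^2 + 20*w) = (w^2 - 3*w + 2)/(w*(w + 5))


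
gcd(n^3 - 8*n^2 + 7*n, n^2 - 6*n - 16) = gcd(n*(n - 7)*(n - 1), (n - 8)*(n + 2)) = 1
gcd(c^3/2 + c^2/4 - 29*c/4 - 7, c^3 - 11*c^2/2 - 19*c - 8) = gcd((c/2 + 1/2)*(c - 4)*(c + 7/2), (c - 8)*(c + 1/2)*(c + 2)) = 1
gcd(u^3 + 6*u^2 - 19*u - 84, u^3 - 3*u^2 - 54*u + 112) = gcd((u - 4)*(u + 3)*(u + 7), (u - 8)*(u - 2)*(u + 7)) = u + 7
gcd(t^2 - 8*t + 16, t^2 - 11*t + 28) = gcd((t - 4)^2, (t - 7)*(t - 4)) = t - 4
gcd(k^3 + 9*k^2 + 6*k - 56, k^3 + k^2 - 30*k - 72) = k + 4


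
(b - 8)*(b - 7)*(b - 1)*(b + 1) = b^4 - 15*b^3 + 55*b^2 + 15*b - 56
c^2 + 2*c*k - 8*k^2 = (c - 2*k)*(c + 4*k)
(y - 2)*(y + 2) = y^2 - 4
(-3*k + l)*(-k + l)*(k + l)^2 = 3*k^4 + 2*k^3*l - 4*k^2*l^2 - 2*k*l^3 + l^4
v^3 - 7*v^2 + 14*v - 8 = (v - 4)*(v - 2)*(v - 1)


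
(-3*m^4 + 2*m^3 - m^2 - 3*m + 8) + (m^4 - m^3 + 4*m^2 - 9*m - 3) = -2*m^4 + m^3 + 3*m^2 - 12*m + 5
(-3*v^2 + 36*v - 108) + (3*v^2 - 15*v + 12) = 21*v - 96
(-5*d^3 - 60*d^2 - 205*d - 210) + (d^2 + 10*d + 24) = -5*d^3 - 59*d^2 - 195*d - 186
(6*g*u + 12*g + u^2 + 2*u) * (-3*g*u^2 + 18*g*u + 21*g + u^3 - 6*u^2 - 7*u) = -18*g^2*u^3 + 72*g^2*u^2 + 342*g^2*u + 252*g^2 + 3*g*u^4 - 12*g*u^3 - 57*g*u^2 - 42*g*u + u^5 - 4*u^4 - 19*u^3 - 14*u^2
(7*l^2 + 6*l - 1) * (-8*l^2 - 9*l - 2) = -56*l^4 - 111*l^3 - 60*l^2 - 3*l + 2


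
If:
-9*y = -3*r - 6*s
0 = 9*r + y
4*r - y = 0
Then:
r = 0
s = 0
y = 0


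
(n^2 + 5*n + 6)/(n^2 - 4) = (n + 3)/(n - 2)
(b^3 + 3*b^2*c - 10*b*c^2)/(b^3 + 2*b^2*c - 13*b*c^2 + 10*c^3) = b/(b - c)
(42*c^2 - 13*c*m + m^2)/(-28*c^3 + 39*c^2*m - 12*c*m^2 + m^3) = (-6*c + m)/(4*c^2 - 5*c*m + m^2)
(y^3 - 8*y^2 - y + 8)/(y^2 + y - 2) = (y^2 - 7*y - 8)/(y + 2)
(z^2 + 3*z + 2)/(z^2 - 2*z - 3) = (z + 2)/(z - 3)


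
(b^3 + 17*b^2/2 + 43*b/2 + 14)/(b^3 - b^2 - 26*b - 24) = (b + 7/2)/(b - 6)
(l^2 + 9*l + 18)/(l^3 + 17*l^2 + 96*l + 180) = (l + 3)/(l^2 + 11*l + 30)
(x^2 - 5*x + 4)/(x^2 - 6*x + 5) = (x - 4)/(x - 5)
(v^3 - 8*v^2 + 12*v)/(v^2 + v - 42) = v*(v - 2)/(v + 7)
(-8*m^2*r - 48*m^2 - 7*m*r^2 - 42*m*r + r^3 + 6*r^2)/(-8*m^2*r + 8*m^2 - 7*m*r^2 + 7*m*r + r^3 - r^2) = (r + 6)/(r - 1)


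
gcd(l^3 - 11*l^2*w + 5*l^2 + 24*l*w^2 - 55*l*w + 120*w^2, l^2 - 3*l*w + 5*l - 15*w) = -l^2 + 3*l*w - 5*l + 15*w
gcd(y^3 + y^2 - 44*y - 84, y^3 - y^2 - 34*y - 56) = y^2 - 5*y - 14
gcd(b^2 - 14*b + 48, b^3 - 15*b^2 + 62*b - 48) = b^2 - 14*b + 48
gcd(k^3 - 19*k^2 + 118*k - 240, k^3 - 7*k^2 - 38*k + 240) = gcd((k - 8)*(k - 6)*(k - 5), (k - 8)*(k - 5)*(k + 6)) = k^2 - 13*k + 40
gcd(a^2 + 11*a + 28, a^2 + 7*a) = a + 7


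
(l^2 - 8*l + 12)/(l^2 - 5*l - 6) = (l - 2)/(l + 1)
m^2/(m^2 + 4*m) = m/(m + 4)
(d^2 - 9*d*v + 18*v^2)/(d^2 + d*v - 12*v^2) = (d - 6*v)/(d + 4*v)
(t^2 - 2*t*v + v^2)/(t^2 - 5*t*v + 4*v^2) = (t - v)/(t - 4*v)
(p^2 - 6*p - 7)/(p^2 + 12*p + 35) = (p^2 - 6*p - 7)/(p^2 + 12*p + 35)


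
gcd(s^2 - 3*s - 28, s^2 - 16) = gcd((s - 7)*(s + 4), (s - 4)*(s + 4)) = s + 4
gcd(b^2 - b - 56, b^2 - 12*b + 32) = b - 8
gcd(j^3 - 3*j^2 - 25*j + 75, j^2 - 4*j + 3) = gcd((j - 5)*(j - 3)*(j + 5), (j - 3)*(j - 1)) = j - 3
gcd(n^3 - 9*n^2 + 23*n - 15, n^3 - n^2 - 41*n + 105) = n^2 - 8*n + 15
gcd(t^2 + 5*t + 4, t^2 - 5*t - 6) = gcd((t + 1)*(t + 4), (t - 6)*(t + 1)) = t + 1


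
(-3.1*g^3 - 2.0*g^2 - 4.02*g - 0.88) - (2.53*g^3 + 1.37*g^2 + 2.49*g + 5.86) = -5.63*g^3 - 3.37*g^2 - 6.51*g - 6.74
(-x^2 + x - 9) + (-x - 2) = -x^2 - 11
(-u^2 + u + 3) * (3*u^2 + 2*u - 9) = -3*u^4 + u^3 + 20*u^2 - 3*u - 27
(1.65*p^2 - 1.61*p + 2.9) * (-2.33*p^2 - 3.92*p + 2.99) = -3.8445*p^4 - 2.7167*p^3 + 4.4877*p^2 - 16.1819*p + 8.671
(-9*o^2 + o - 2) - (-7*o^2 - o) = -2*o^2 + 2*o - 2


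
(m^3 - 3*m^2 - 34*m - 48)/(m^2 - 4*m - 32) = (m^2 + 5*m + 6)/(m + 4)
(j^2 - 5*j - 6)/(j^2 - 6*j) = (j + 1)/j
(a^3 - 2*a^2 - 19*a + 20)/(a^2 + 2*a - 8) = (a^2 - 6*a + 5)/(a - 2)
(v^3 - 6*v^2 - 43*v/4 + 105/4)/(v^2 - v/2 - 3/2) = (2*v^2 - 9*v - 35)/(2*(v + 1))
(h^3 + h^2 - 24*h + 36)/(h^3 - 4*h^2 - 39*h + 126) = (h - 2)/(h - 7)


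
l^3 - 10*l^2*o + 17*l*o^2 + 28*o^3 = (l - 7*o)*(l - 4*o)*(l + o)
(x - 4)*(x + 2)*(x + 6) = x^3 + 4*x^2 - 20*x - 48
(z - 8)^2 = z^2 - 16*z + 64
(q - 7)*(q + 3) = q^2 - 4*q - 21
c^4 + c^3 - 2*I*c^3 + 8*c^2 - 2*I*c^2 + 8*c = c*(c + 1)*(c - 4*I)*(c + 2*I)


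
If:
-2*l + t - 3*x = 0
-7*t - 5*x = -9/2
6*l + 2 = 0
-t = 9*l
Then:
No Solution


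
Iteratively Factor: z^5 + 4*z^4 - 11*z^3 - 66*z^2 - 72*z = (z + 3)*(z^4 + z^3 - 14*z^2 - 24*z) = (z + 3)^2*(z^3 - 2*z^2 - 8*z) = (z + 2)*(z + 3)^2*(z^2 - 4*z) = z*(z + 2)*(z + 3)^2*(z - 4)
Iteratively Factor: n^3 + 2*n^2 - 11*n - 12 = (n - 3)*(n^2 + 5*n + 4) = (n - 3)*(n + 4)*(n + 1)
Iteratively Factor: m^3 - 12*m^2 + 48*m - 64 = (m - 4)*(m^2 - 8*m + 16) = (m - 4)^2*(m - 4)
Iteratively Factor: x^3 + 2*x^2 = (x)*(x^2 + 2*x) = x^2*(x + 2)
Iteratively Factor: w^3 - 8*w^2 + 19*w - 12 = (w - 3)*(w^2 - 5*w + 4) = (w - 4)*(w - 3)*(w - 1)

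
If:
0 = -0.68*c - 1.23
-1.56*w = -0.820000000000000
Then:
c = -1.81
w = 0.53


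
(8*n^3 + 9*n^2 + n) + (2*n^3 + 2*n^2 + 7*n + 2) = 10*n^3 + 11*n^2 + 8*n + 2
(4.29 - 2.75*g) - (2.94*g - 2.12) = 6.41 - 5.69*g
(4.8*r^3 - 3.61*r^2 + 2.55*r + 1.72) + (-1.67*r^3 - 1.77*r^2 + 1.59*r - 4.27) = 3.13*r^3 - 5.38*r^2 + 4.14*r - 2.55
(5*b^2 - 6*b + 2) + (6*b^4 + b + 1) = 6*b^4 + 5*b^2 - 5*b + 3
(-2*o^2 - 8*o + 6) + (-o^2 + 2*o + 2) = -3*o^2 - 6*o + 8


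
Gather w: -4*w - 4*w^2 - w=-4*w^2 - 5*w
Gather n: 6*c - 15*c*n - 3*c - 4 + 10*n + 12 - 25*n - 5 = 3*c + n*(-15*c - 15) + 3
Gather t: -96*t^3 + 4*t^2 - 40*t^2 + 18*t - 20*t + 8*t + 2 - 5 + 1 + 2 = -96*t^3 - 36*t^2 + 6*t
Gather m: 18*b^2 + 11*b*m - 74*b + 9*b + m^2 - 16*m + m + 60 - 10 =18*b^2 - 65*b + m^2 + m*(11*b - 15) + 50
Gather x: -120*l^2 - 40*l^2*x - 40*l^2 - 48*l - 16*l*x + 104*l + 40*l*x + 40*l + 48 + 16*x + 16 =-160*l^2 + 96*l + x*(-40*l^2 + 24*l + 16) + 64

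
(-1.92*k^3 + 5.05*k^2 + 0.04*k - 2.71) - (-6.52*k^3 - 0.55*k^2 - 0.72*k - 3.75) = 4.6*k^3 + 5.6*k^2 + 0.76*k + 1.04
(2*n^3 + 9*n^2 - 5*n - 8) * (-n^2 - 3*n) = -2*n^5 - 15*n^4 - 22*n^3 + 23*n^2 + 24*n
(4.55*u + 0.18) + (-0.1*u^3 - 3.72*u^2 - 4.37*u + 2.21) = -0.1*u^3 - 3.72*u^2 + 0.18*u + 2.39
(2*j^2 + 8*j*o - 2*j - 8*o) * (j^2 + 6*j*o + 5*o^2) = 2*j^4 + 20*j^3*o - 2*j^3 + 58*j^2*o^2 - 20*j^2*o + 40*j*o^3 - 58*j*o^2 - 40*o^3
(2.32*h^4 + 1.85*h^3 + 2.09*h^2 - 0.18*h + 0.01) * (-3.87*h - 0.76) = -8.9784*h^5 - 8.9227*h^4 - 9.4943*h^3 - 0.8918*h^2 + 0.0981*h - 0.0076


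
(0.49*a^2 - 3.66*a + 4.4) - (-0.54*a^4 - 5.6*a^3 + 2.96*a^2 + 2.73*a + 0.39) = 0.54*a^4 + 5.6*a^3 - 2.47*a^2 - 6.39*a + 4.01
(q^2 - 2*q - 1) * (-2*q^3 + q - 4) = -2*q^5 + 4*q^4 + 3*q^3 - 6*q^2 + 7*q + 4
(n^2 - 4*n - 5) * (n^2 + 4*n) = n^4 - 21*n^2 - 20*n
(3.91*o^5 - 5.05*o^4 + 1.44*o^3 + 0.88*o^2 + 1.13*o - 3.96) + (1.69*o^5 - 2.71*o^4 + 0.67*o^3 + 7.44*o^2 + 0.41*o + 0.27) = 5.6*o^5 - 7.76*o^4 + 2.11*o^3 + 8.32*o^2 + 1.54*o - 3.69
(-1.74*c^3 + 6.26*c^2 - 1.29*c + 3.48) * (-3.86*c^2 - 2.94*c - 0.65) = 6.7164*c^5 - 19.048*c^4 - 12.294*c^3 - 13.7092*c^2 - 9.3927*c - 2.262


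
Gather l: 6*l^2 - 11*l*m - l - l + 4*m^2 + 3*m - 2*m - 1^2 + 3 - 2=6*l^2 + l*(-11*m - 2) + 4*m^2 + m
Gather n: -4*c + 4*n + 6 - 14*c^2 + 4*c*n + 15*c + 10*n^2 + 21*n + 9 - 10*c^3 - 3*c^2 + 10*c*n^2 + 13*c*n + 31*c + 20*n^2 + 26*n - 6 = -10*c^3 - 17*c^2 + 42*c + n^2*(10*c + 30) + n*(17*c + 51) + 9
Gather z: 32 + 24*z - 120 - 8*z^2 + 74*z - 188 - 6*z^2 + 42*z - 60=-14*z^2 + 140*z - 336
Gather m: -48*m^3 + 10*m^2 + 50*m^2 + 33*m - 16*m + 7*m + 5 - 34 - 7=-48*m^3 + 60*m^2 + 24*m - 36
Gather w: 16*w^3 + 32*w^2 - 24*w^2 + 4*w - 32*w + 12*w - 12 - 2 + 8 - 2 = 16*w^3 + 8*w^2 - 16*w - 8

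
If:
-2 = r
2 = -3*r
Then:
No Solution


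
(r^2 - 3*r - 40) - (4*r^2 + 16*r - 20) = -3*r^2 - 19*r - 20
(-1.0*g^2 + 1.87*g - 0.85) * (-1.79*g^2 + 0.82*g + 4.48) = 1.79*g^4 - 4.1673*g^3 - 1.4251*g^2 + 7.6806*g - 3.808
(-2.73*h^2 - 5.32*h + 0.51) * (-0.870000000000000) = 2.3751*h^2 + 4.6284*h - 0.4437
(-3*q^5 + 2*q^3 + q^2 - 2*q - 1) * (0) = 0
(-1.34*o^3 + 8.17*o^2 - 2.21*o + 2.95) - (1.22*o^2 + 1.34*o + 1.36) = -1.34*o^3 + 6.95*o^2 - 3.55*o + 1.59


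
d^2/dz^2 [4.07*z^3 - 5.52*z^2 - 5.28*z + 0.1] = 24.42*z - 11.04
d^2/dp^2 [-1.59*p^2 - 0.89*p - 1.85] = -3.18000000000000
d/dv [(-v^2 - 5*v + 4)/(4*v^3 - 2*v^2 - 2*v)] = (v^4 + 10*v^3 - 14*v^2 + 4*v + 2)/(v^2*(4*v^4 - 4*v^3 - 3*v^2 + 2*v + 1))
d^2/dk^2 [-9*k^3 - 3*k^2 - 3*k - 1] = -54*k - 6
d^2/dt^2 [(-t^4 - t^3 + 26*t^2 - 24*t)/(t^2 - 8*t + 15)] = 2*(-t^6 + 24*t^5 - 237*t^4 + 1095*t^3 - 2160*t^2 + 405*t + 2970)/(t^6 - 24*t^5 + 237*t^4 - 1232*t^3 + 3555*t^2 - 5400*t + 3375)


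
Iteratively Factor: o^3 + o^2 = (o + 1)*(o^2) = o*(o + 1)*(o)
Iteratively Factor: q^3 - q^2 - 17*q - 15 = (q - 5)*(q^2 + 4*q + 3) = (q - 5)*(q + 3)*(q + 1)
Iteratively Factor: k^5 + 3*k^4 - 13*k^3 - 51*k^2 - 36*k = (k + 3)*(k^4 - 13*k^2 - 12*k) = (k + 1)*(k + 3)*(k^3 - k^2 - 12*k) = (k + 1)*(k + 3)^2*(k^2 - 4*k) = (k - 4)*(k + 1)*(k + 3)^2*(k)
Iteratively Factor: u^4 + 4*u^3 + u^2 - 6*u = (u - 1)*(u^3 + 5*u^2 + 6*u) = (u - 1)*(u + 3)*(u^2 + 2*u) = u*(u - 1)*(u + 3)*(u + 2)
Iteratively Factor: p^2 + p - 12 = (p + 4)*(p - 3)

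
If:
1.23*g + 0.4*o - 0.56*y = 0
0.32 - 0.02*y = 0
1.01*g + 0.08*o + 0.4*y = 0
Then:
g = -10.72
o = 55.37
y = 16.00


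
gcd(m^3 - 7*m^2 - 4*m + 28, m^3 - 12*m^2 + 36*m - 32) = m - 2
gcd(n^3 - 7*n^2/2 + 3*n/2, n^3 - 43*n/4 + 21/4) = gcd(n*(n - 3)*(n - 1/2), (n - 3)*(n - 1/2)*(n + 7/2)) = n^2 - 7*n/2 + 3/2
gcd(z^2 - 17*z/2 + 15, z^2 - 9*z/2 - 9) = z - 6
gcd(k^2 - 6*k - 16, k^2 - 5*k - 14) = k + 2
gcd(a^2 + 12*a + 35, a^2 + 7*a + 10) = a + 5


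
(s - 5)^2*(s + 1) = s^3 - 9*s^2 + 15*s + 25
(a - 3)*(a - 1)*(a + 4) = a^3 - 13*a + 12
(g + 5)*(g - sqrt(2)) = g^2 - sqrt(2)*g + 5*g - 5*sqrt(2)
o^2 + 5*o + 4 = (o + 1)*(o + 4)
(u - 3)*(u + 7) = u^2 + 4*u - 21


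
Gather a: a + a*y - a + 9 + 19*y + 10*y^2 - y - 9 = a*y + 10*y^2 + 18*y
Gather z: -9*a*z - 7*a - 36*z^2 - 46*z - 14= -7*a - 36*z^2 + z*(-9*a - 46) - 14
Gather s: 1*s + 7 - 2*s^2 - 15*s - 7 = -2*s^2 - 14*s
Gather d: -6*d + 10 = 10 - 6*d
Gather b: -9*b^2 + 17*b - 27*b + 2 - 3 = -9*b^2 - 10*b - 1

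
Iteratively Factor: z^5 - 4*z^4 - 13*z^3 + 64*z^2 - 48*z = (z - 1)*(z^4 - 3*z^3 - 16*z^2 + 48*z) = (z - 3)*(z - 1)*(z^3 - 16*z) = (z - 3)*(z - 1)*(z + 4)*(z^2 - 4*z) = (z - 4)*(z - 3)*(z - 1)*(z + 4)*(z)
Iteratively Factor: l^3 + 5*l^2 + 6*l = (l + 3)*(l^2 + 2*l) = l*(l + 3)*(l + 2)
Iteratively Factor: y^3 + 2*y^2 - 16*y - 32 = (y - 4)*(y^2 + 6*y + 8) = (y - 4)*(y + 2)*(y + 4)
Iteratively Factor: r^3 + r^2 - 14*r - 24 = (r + 3)*(r^2 - 2*r - 8) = (r - 4)*(r + 3)*(r + 2)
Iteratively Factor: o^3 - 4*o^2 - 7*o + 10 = (o + 2)*(o^2 - 6*o + 5) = (o - 1)*(o + 2)*(o - 5)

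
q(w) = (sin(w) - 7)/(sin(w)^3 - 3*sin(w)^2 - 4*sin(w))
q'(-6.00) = -20.57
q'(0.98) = -1.14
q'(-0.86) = 15.82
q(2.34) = 1.55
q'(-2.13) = -35.30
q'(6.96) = -3.00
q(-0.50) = -6.69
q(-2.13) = -12.54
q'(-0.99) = 31.28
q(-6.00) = 5.05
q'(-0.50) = -1.49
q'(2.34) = 1.97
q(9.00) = 3.16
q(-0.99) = -11.82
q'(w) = (sin(w) - 7)*(-3*sin(w)^2*cos(w) + 6*sin(w)*cos(w) + 4*cos(w))/(sin(w)^3 - 3*sin(w)^2 - 4*sin(w))^2 + cos(w)/(sin(w)^3 - 3*sin(w)^2 - 4*sin(w))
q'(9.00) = 8.65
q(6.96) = 1.85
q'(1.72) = 0.20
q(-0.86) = -8.88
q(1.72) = 1.02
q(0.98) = 1.28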